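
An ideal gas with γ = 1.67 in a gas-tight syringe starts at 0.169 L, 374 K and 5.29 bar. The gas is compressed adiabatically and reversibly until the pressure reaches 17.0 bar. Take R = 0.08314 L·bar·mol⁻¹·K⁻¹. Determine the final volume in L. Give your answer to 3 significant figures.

V₂ ≈ 0.0840 L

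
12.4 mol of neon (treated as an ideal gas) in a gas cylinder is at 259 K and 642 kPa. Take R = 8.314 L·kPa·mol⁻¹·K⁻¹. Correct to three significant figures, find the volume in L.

PV = nRT ⇒ V = nRT/P = (12.4 × 8.314 × 259) / 642

V ≈ 41.6 L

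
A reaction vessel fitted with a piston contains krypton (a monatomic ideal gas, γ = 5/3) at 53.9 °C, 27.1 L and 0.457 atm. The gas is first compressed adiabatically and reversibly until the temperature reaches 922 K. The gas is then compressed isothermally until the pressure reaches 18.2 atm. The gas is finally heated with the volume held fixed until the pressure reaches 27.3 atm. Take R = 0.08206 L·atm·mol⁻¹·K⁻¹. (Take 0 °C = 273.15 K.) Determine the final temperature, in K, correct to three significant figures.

T₄ ≈ 1.38e+03 K

Convert: T₁ = 327.0 K.
Reversible adiabatic, γ = 5/3: P₂ = P₁·(T₂/T₁)^(γ/(γ−1)) = 6.098 atm; V₂ = V₁·(T₁/T₂)^(1/(γ−1)) = 5.725 L.
Isothermal, so P V is constant: T₃ = T₂; V₃ = V₂·(P₂/P₃) = 1.918 L.
Isochoric, so P/T is constant: V₄ = V₃; T₄ = T₃·(P₄/P₃) = 1383 K.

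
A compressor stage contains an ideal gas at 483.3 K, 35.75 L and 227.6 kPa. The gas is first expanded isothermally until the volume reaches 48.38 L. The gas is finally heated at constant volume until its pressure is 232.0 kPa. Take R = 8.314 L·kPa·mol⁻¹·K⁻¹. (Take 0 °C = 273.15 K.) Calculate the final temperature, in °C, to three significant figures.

Isothermal, so P V is constant: T₂ = T₁; P₂ = P₁·(V₁/V₂) = 168.2 kPa.
V constant ⇒ P ∝ T: V₃ = V₂; T₃ = T₂·(P₃/P₂) = 666.7 K.

T₃ ≈ 394 °C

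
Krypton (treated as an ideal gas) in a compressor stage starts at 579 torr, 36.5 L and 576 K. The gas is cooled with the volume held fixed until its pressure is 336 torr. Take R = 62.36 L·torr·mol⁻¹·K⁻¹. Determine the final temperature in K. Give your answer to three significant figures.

T₂ ≈ 334 K

V constant ⇒ P ∝ T: V₂ = V₁; T₂ = T₁·(P₂/P₁) = 334.3 K.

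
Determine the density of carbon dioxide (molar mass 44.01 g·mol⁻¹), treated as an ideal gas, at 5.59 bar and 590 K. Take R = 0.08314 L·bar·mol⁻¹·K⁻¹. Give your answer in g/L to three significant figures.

ρ = PM/(RT) = (5.59 × 44.01) / (0.08314 × 590.0)

ρ ≈ 5.02 g/L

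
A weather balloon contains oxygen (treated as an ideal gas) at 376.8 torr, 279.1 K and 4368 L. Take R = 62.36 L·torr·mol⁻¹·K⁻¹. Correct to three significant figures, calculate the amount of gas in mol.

PV = nRT ⇒ n = PV/(RT) = (376.8 × 4368) / (62.36 × 279.1)

n ≈ 94.6 mol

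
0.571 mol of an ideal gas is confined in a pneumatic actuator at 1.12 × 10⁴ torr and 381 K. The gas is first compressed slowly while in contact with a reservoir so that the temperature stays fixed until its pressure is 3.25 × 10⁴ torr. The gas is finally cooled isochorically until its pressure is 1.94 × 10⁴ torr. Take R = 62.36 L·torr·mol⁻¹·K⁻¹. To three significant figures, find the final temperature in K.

From PV = nRT: V₁ = nRT₁/P₁ = 1.211 L.
Isothermal, so P V is constant: T₂ = T₁; V₂ = V₁·(P₁/P₂) = 0.4174 L.
Isochoric, so P/T is constant: V₃ = V₂; T₃ = T₂·(P₃/P₂) = 227.4 K.

T₃ ≈ 227 K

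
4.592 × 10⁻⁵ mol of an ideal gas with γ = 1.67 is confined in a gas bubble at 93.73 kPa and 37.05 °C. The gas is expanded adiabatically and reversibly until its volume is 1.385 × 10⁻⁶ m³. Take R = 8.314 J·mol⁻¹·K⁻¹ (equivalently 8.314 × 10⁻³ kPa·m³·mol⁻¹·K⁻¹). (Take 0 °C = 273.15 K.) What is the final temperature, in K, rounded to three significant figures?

T₂ ≈ 292 K

Convert: T₁ = 310.2 K.
From PV = nRT: V₁ = nRT₁/P₁ = 1.263e-06 m³.
Adiabatic (γ = 1.67), T V^(γ−1) and P V^γ constant: T₂ = T₁·(V₁/V₂)^(γ−1) = 291.7 K; P₂ = P₁·(V₁/V₂)^γ = 80.41 kPa.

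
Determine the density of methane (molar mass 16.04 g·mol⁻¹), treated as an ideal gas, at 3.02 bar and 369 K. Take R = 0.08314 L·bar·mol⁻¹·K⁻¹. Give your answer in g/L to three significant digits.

ρ = PM/(RT) = (3.02 × 16.04) / (0.08314 × 369.0)

ρ ≈ 1.58 g/L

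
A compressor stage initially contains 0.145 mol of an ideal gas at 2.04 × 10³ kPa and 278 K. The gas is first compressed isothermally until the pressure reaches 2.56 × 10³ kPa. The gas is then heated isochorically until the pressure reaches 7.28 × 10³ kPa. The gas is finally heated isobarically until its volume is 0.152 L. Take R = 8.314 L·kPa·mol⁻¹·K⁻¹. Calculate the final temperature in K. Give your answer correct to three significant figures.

From PV = nRT: V₁ = nRT₁/P₁ = 0.1643 L.
Isothermal, so P V is constant: T₂ = T₁; V₂ = V₁·(P₁/P₂) = 0.1309 L.
V constant ⇒ P ∝ T: V₃ = V₂; T₃ = T₂·(P₃/P₂) = 790.6 K.
P constant ⇒ V ∝ T: P₄ = P₃; T₄ = T₃·(V₄/V₃) = 917.9 K.

T₄ ≈ 918 K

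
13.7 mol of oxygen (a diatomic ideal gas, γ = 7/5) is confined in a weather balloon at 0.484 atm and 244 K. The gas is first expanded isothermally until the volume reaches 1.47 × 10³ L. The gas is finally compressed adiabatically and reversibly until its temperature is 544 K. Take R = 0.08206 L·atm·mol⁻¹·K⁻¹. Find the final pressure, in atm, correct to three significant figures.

From PV = nRT: V₁ = nRT₁/P₁ = 566.8 L.
T constant ⇒ Boyle's law P V = const: T₂ = T₁; P₂ = P₁·(V₁/V₂) = 0.1866 atm.
Adiabatic (γ = 7/5), T V^(γ−1) and P V^γ constant: P₃ = P₂·(T₃/T₂)^(γ/(γ−1)) = 3.088 atm; V₃ = V₂·(T₂/T₃)^(1/(γ−1)) = 198.1 L.

P₃ ≈ 3.09 atm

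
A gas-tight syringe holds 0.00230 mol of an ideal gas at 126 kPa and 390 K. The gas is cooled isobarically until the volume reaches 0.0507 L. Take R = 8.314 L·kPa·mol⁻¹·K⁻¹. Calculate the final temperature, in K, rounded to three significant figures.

T₂ ≈ 334 K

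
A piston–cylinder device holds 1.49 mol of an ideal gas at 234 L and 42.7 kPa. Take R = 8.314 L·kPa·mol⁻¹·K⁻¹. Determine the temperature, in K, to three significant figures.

PV = nRT ⇒ T = PV/(nR) = (42.7 × 234) / (1.49 × 8.314)

T ≈ 807 K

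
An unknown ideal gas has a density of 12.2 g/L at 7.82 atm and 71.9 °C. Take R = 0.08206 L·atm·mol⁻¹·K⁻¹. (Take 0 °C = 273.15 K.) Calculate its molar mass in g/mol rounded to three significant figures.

ρ = PM/(RT) ⇒ M = ρRT/P = (12.2 × 0.08206 × 345.0) / 7.82

M ≈ 44.2 g/mol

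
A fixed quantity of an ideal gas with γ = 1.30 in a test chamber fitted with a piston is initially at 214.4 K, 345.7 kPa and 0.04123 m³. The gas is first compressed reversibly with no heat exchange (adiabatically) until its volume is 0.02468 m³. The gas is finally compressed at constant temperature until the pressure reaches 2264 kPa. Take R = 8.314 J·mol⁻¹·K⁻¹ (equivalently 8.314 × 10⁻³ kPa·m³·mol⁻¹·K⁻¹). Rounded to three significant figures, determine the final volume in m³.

V₃ ≈ 0.00734 m³

Adiabatic (γ = 1.30), T V^(γ−1) and P V^γ constant: T₂ = T₁·(V₁/V₂)^(γ−1) = 250.1 K; P₂ = P₁·(V₁/V₂)^γ = 673.6 kPa.
Isothermal, so P V is constant: T₃ = T₂; V₃ = V₂·(P₂/P₃) = 0.007343 m³.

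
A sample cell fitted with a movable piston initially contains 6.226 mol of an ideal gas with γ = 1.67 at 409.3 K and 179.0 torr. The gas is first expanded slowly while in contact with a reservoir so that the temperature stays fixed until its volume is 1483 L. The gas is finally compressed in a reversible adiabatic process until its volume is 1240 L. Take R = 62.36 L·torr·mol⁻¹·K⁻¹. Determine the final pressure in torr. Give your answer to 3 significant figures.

P₃ ≈ 144 torr

From PV = nRT: V₁ = nRT₁/P₁ = 887.8 L.
Isothermal, so P V is constant: T₂ = T₁; P₂ = P₁·(V₁/V₂) = 107.2 torr.
Adiabatic (γ = 1.67), T V^(γ−1) and P V^γ constant: T₃ = T₂·(V₂/V₃)^(γ−1) = 461.4 K; P₃ = P₂·(V₂/V₃)^γ = 144.5 torr.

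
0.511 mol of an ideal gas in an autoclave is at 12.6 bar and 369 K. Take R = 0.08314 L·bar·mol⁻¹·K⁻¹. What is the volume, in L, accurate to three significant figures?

V ≈ 1.24 L

PV = nRT ⇒ V = nRT/P = (0.511 × 0.08314 × 369) / 12.6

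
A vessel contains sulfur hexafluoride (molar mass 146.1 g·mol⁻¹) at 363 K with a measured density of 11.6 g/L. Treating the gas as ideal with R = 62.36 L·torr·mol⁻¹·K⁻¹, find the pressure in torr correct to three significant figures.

P ≈ 1.80e+03 torr

ρ = PM/(RT) ⇒ P = ρRT/M = (11.6 × 62.36 × 363.0) / 146.1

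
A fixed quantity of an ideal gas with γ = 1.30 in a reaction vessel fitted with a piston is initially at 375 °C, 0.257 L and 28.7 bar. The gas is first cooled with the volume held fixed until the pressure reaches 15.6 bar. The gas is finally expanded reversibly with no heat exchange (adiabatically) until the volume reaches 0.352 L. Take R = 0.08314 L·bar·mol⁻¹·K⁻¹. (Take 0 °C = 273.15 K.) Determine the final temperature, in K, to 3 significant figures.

T₃ ≈ 321 K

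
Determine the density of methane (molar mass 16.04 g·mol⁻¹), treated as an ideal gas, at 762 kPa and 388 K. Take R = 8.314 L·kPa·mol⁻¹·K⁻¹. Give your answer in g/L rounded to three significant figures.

ρ = PM/(RT) = (762 × 16.04) / (8.314 × 388.0)

ρ ≈ 3.79 g/L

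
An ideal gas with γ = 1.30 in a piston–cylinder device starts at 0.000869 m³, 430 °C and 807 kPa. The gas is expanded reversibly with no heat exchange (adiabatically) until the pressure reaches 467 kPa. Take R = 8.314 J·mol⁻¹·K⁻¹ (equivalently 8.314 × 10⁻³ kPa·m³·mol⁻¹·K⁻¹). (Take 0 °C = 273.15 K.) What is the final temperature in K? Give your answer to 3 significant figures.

Convert: T₁ = 703.1 K.
Adiabatic (γ = 1.30), T V^(γ−1) and P V^γ constant: T₂ = T₁·(P₂/P₁)^((γ−1)/γ) = 619.8 K; V₂ = V₁·(P₁/P₂)^(1/γ) = 0.001324 m³.

T₂ ≈ 620 K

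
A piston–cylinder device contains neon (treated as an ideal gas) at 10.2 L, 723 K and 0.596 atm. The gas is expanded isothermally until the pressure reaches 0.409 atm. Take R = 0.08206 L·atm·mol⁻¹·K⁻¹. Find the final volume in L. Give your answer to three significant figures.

V₂ ≈ 14.9 L

Isothermal, so P V is constant: T₂ = T₁; V₂ = V₁·(P₁/P₂) = 14.86 L.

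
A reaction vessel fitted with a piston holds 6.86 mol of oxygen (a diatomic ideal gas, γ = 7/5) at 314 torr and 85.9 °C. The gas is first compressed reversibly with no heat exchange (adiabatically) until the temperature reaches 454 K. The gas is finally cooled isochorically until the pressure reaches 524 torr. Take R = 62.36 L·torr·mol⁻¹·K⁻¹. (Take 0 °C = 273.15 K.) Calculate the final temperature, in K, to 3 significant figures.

T₃ ≈ 333 K

Convert: T₁ = 359.0 K.
From PV = nRT: V₁ = nRT₁/P₁ = 489.2 L.
Adiabatic (γ = 7/5), T V^(γ−1) and P V^γ constant: P₂ = P₁·(T₂/T₁)^(γ/(γ−1)) = 713.8 torr; V₂ = V₁·(T₁/T₂)^(1/(γ−1)) = 272.1 L.
V constant ⇒ P ∝ T: V₃ = V₂; T₃ = T₂·(P₃/P₂) = 333.3 K.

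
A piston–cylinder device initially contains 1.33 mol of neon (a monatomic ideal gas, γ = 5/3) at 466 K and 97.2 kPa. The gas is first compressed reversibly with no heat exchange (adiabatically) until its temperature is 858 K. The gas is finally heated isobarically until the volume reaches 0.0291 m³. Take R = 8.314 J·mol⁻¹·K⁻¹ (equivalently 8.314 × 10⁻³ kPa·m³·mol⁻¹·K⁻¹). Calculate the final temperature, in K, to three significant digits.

T₃ ≈ 1.18e+03 K

From PV = nRT: V₁ = nRT₁/P₁ = 0.05301 m³.
Reversible adiabatic, γ = 5/3: P₂ = P₁·(T₂/T₁)^(γ/(γ−1)) = 447.1 kPa; V₂ = V₁·(T₁/T₂)^(1/(γ−1)) = 0.02122 m³.
Isobaric, so V/T is constant: P₃ = P₂; T₃ = T₂·(V₃/V₂) = 1177 K.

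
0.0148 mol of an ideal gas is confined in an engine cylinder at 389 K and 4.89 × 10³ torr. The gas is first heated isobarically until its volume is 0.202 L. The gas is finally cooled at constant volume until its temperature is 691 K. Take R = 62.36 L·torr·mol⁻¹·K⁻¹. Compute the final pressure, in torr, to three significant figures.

P₃ ≈ 3.16e+03 torr

From PV = nRT: V₁ = nRT₁/P₁ = 0.07342 L.
P constant ⇒ V ∝ T: P₂ = P₁; T₂ = T₁·(V₂/V₁) = 1070 K.
V constant ⇒ P ∝ T: V₃ = V₂; P₃ = P₂·(T₃/T₂) = 3157 torr.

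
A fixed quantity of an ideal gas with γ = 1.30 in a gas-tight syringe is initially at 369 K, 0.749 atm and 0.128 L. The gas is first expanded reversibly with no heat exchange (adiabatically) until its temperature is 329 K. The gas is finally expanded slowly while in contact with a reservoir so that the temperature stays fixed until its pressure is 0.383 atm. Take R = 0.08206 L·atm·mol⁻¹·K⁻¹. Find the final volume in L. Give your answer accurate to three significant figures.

V₃ ≈ 0.223 L

Adiabatic (γ = 1.30), T V^(γ−1) and P V^γ constant: P₂ = P₁·(T₂/T₁)^(γ/(γ−1)) = 0.4556 atm; V₂ = V₁·(T₁/T₂)^(1/(γ−1)) = 0.1876 L.
T constant ⇒ Boyle's law P V = const: T₃ = T₂; V₃ = V₂·(P₂/P₃) = 0.2232 L.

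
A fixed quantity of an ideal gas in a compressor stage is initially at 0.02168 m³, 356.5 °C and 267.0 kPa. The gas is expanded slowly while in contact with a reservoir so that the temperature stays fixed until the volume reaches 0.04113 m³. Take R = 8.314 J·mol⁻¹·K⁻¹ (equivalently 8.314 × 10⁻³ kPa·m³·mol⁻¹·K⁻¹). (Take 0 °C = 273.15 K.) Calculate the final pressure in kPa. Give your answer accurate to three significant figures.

Convert: T₁ = 629.6 K.
T constant ⇒ Boyle's law P V = const: T₂ = T₁; P₂ = P₁·(V₁/V₂) = 140.7 kPa.

P₂ ≈ 141 kPa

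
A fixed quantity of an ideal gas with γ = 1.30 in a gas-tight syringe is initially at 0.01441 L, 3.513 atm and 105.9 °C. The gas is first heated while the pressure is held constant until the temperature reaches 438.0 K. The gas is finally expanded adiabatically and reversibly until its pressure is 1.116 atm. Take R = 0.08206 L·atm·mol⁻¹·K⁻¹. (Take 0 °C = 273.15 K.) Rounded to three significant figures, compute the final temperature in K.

T₃ ≈ 336 K

Convert: T₁ = 379.0 K.
P constant ⇒ V ∝ T: P₂ = P₁; V₂ = V₁·(T₂/T₁) = 0.01665 L.
Reversible adiabatic, γ = 1.30: T₃ = T₂·(P₃/P₂)^((γ−1)/γ) = 336.2 K; V₃ = V₂·(P₂/P₃)^(1/γ) = 0.04023 L.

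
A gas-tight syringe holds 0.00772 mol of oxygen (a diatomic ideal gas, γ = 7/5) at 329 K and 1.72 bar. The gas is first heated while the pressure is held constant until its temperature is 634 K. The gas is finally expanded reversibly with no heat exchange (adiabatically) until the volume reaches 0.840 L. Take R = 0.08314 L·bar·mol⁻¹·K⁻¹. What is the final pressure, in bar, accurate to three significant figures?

P₃ ≈ 0.292 bar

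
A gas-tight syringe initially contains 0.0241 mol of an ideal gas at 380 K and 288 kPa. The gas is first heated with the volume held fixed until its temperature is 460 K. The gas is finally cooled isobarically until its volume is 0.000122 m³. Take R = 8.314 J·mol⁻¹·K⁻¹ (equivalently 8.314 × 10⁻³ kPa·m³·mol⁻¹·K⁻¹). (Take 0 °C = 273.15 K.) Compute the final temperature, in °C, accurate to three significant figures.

From PV = nRT: V₁ = nRT₁/P₁ = 0.0002644 m³.
V constant ⇒ P ∝ T: V₂ = V₁; P₂ = P₁·(T₂/T₁) = 348.6 kPa.
Isobaric, so V/T is constant: P₃ = P₂; T₃ = T₂·(V₃/V₂) = 212.3 K.

T₃ ≈ -60.9 °C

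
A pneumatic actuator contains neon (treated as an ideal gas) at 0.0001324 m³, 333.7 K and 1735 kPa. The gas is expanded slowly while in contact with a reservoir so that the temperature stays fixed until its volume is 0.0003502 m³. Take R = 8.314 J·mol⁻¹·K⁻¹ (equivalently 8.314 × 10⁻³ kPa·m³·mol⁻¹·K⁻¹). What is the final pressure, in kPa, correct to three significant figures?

P₂ ≈ 656 kPa

Isothermal, so P V is constant: T₂ = T₁; P₂ = P₁·(V₁/V₂) = 656.0 kPa.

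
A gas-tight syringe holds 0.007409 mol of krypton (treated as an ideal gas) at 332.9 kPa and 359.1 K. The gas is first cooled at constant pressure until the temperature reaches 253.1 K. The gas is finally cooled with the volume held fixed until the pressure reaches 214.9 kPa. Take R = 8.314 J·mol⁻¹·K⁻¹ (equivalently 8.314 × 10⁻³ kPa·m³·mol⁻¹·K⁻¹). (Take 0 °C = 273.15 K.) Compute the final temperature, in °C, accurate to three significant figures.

From PV = nRT: V₁ = nRT₁/P₁ = 6.645e-05 m³.
P constant ⇒ V ∝ T: P₂ = P₁; V₂ = V₁·(T₂/T₁) = 4.683e-05 m³.
V constant ⇒ P ∝ T: V₃ = V₂; T₃ = T₂·(P₃/P₂) = 163.4 K.

T₃ ≈ -110 °C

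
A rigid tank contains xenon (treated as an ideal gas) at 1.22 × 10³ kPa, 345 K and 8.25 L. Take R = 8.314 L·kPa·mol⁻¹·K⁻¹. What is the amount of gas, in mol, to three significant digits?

n ≈ 3.51 mol

PV = nRT ⇒ n = PV/(RT) = (1.22e+03 × 8.25) / (8.314 × 345)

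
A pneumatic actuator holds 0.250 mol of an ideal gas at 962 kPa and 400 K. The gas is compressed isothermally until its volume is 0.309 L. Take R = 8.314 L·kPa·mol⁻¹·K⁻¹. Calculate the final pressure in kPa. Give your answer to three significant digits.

From PV = nRT: V₁ = nRT₁/P₁ = 0.8642 L.
T constant ⇒ Boyle's law P V = const: T₂ = T₁; P₂ = P₁·(V₁/V₂) = 2691 kPa.

P₂ ≈ 2.69e+03 kPa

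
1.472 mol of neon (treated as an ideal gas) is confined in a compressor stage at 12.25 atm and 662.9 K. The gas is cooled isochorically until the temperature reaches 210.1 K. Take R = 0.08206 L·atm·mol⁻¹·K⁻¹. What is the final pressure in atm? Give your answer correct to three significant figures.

P₂ ≈ 3.88 atm

From PV = nRT: V₁ = nRT₁/P₁ = 6.537 L.
Isochoric, so P/T is constant: V₂ = V₁; P₂ = P₁·(T₂/T₁) = 3.883 atm.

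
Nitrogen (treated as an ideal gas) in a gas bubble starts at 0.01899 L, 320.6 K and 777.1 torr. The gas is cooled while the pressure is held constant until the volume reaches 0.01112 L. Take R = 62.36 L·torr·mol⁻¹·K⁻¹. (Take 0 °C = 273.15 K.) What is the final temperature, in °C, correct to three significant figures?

T₂ ≈ -85.4 °C

P constant ⇒ V ∝ T: P₂ = P₁; T₂ = T₁·(V₂/V₁) = 187.7 K.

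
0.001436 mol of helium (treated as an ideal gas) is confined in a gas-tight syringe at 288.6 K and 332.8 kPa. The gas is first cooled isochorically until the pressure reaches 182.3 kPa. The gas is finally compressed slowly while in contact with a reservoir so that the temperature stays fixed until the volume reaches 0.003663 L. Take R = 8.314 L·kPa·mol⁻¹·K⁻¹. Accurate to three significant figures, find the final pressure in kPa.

P₃ ≈ 515 kPa

From PV = nRT: V₁ = nRT₁/P₁ = 0.01035 L.
Isochoric, so P/T is constant: V₂ = V₁; T₂ = T₁·(P₂/P₁) = 158.1 K.
Isothermal, so P V is constant: T₃ = T₂; P₃ = P₂·(V₂/V₃) = 515.3 kPa.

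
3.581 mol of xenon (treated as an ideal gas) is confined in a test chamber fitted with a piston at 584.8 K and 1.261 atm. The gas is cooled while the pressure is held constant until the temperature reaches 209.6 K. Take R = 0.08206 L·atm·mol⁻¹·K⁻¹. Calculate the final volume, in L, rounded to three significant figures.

V₂ ≈ 48.8 L

From PV = nRT: V₁ = nRT₁/P₁ = 136.3 L.
Isobaric, so V/T is constant: P₂ = P₁; V₂ = V₁·(T₂/T₁) = 48.84 L.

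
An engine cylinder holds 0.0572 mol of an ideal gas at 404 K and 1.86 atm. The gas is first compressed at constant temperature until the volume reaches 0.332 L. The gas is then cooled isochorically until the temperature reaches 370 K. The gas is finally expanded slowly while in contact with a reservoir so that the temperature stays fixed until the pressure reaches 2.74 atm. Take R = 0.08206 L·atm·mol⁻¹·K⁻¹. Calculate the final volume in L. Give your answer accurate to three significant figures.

V₄ ≈ 0.634 L

From PV = nRT: V₁ = nRT₁/P₁ = 1.020 L.
Isothermal, so P V is constant: T₂ = T₁; P₂ = P₁·(V₁/V₂) = 5.712 atm.
V constant ⇒ P ∝ T: V₃ = V₂; P₃ = P₂·(T₃/T₂) = 5.231 atm.
T constant ⇒ Boyle's law P V = const: T₄ = T₃; V₄ = V₃·(P₃/P₄) = 0.6338 L.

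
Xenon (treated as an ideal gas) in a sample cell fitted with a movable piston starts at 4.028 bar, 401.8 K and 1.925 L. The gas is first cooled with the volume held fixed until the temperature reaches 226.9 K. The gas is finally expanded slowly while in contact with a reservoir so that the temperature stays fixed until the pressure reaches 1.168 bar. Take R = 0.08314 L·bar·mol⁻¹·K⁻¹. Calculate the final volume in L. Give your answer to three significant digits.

V₃ ≈ 3.75 L

Isochoric, so P/T is constant: V₂ = V₁; P₂ = P₁·(T₂/T₁) = 2.275 bar.
Isothermal, so P V is constant: T₃ = T₂; V₃ = V₂·(P₂/P₃) = 3.749 L.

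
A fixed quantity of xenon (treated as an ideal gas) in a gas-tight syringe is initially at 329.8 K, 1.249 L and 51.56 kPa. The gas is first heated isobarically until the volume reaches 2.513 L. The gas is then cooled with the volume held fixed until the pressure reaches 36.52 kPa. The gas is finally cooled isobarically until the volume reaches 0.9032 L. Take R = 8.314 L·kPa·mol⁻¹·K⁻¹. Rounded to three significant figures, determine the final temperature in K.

T₄ ≈ 169 K

Isobaric, so V/T is constant: P₂ = P₁; T₂ = T₁·(V₂/V₁) = 663.6 K.
V constant ⇒ P ∝ T: V₃ = V₂; T₃ = T₂·(P₃/P₂) = 470.0 K.
Isobaric, so V/T is constant: P₄ = P₃; T₄ = T₃·(V₄/V₃) = 168.9 K.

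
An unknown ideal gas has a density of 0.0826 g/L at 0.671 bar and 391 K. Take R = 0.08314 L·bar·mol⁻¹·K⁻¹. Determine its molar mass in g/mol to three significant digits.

ρ = PM/(RT) ⇒ M = ρRT/P = (0.0826 × 0.08314 × 391.0) / 0.671

M ≈ 4.00 g/mol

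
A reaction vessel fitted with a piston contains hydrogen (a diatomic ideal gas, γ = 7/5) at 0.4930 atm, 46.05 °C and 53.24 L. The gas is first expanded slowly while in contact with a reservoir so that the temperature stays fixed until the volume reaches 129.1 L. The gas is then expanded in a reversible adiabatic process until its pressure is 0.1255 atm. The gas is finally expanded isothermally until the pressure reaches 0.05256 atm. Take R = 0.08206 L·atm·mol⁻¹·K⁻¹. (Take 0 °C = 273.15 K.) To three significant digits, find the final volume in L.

Convert: T₁ = 319.2 K.
T constant ⇒ Boyle's law P V = const: T₂ = T₁; P₂ = P₁·(V₁/V₂) = 0.2033 atm.
Reversible adiabatic, γ = 7/5: T₃ = T₂·(P₃/P₂)^((γ−1)/γ) = 278.1 K; V₃ = V₂·(P₂/P₃)^(1/γ) = 182.2 L.
T constant ⇒ Boyle's law P V = const: T₄ = T₃; V₄ = V₃·(P₃/P₄) = 435.1 L.

V₄ ≈ 435 L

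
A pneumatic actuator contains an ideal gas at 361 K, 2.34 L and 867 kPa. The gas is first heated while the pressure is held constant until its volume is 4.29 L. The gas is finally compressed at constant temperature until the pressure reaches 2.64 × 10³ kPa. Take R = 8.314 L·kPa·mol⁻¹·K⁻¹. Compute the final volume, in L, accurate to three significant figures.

Isobaric, so V/T is constant: P₂ = P₁; T₂ = T₁·(V₂/V₁) = 661.8 K.
T constant ⇒ Boyle's law P V = const: T₃ = T₂; V₃ = V₂·(P₂/P₃) = 1.409 L.

V₃ ≈ 1.41 L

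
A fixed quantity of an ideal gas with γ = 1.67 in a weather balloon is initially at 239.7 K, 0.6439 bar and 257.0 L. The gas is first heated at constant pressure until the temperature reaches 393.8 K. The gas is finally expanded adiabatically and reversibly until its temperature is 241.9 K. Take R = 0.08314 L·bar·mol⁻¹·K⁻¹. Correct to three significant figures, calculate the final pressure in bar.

P constant ⇒ V ∝ T: P₂ = P₁; V₂ = V₁·(T₂/T₁) = 422.2 L.
Reversible adiabatic, γ = 1.67: P₃ = P₂·(T₃/T₂)^(γ/(γ−1)) = 0.1911 bar; V₃ = V₂·(T₂/T₃)^(1/(γ−1)) = 873.8 L.

P₃ ≈ 0.191 bar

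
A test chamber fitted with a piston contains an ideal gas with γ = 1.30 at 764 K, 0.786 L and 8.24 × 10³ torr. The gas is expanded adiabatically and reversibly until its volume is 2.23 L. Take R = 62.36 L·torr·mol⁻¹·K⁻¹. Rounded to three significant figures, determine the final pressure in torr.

P₂ ≈ 2.12e+03 torr

Adiabatic (γ = 1.30), T V^(γ−1) and P V^γ constant: T₂ = T₁·(V₁/V₂)^(γ−1) = 558.8 K; P₂ = P₁·(V₁/V₂)^γ = 2124 torr.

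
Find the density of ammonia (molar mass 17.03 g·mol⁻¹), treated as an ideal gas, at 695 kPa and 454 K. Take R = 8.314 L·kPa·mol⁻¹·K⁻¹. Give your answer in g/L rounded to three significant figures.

ρ ≈ 3.14 g/L

ρ = PM/(RT) = (695 × 17.03) / (8.314 × 454.0)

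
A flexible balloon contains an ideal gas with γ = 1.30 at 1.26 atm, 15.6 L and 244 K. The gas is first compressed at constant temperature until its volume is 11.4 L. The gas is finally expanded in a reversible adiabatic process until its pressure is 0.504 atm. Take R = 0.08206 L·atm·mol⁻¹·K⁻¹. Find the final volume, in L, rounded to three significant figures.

V₃ ≈ 29.4 L

Isothermal, so P V is constant: T₂ = T₁; P₂ = P₁·(V₁/V₂) = 1.724 atm.
Reversible adiabatic, γ = 1.30: T₃ = T₂·(P₃/P₂)^((γ−1)/γ) = 183.7 K; V₃ = V₂·(P₂/P₃)^(1/γ) = 29.36 L.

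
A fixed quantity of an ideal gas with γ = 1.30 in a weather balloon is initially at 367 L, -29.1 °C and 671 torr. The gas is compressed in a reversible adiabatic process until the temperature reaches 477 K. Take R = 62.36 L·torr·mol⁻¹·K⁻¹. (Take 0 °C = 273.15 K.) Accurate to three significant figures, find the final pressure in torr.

P₂ ≈ 1.22e+04 torr

Convert: T₁ = 244.0 K.
Reversible adiabatic, γ = 1.30: P₂ = P₁·(T₂/T₁)^(γ/(γ−1)) = 1.224e+04 torr; V₂ = V₁·(T₁/T₂)^(1/(γ−1)) = 39.31 L.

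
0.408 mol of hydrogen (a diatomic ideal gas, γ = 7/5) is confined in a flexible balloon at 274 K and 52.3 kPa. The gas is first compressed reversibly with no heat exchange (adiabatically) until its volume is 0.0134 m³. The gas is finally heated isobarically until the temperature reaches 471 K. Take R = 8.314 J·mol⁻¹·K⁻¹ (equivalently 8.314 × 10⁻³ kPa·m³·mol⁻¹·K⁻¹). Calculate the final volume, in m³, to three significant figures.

V₃ ≈ 0.0206 m³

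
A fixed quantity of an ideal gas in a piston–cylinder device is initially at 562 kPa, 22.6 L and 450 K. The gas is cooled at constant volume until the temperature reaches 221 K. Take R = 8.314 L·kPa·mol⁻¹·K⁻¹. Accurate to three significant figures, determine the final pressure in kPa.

P₂ ≈ 276 kPa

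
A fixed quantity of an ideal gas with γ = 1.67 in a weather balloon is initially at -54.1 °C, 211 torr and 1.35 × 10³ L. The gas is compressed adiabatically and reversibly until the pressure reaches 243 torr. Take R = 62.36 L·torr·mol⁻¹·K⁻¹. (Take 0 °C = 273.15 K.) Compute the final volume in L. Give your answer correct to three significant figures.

V₂ ≈ 1.24e+03 L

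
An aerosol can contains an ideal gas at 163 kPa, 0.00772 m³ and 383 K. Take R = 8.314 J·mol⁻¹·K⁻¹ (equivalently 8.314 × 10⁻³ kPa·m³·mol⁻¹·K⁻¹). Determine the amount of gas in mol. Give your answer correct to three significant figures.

PV = nRT ⇒ n = PV/(RT) = (163 × 0.00772) / (8.314 × 10⁻³ × 383)

n ≈ 0.395 mol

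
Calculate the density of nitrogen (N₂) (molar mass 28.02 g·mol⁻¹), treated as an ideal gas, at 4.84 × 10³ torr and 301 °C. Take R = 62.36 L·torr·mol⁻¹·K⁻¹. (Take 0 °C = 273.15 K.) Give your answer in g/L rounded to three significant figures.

ρ ≈ 3.79 g/L

ρ = PM/(RT) = (4.84e+03 × 28.02) / (62.36 × 574.1)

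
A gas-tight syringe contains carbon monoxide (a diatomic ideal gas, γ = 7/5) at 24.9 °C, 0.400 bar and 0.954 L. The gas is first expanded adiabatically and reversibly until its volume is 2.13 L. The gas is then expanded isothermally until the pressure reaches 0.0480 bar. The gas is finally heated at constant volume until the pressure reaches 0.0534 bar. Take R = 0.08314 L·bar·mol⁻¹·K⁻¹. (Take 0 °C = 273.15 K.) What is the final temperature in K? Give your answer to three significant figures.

T₄ ≈ 240 K

Convert: T₁ = 298.0 K.
Adiabatic (γ = 7/5), T V^(γ−1) and P V^γ constant: T₂ = T₁·(V₁/V₂)^(γ−1) = 216.2 K; P₂ = P₁·(V₁/V₂)^γ = 0.1299 bar.
Isothermal, so P V is constant: T₃ = T₂; V₃ = V₂·(P₂/P₃) = 5.765 L.
V constant ⇒ P ∝ T: V₄ = V₃; T₄ = T₃·(P₄/P₃) = 240.5 K.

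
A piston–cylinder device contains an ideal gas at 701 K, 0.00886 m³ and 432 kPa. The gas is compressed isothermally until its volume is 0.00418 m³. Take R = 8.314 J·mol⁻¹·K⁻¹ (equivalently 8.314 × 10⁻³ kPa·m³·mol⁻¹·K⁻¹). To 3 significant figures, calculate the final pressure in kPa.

P₂ ≈ 916 kPa

T constant ⇒ Boyle's law P V = const: T₂ = T₁; P₂ = P₁·(V₁/V₂) = 915.7 kPa.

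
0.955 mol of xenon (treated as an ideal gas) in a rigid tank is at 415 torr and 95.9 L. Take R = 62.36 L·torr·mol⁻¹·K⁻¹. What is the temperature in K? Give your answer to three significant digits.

T ≈ 668 K

PV = nRT ⇒ T = PV/(nR) = (415 × 95.9) / (0.955 × 62.36)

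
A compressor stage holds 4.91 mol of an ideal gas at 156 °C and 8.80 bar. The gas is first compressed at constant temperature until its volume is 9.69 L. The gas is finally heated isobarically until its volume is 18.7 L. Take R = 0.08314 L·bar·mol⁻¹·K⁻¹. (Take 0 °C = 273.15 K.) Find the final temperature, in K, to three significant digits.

Convert: T₁ = 429.1 K.
From PV = nRT: V₁ = nRT₁/P₁ = 19.91 L.
Isothermal, so P V is constant: T₂ = T₁; P₂ = P₁·(V₁/V₂) = 18.08 bar.
Isobaric, so V/T is constant: P₃ = P₂; T₃ = T₂·(V₃/V₂) = 828.2 K.

T₃ ≈ 828 K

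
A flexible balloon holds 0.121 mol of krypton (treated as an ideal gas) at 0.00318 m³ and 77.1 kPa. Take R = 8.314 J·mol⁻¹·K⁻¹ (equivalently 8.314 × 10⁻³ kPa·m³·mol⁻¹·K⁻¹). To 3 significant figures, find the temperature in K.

T ≈ 244 K

PV = nRT ⇒ T = PV/(nR) = (77.1 × 0.00318) / (0.121 × 8.314 × 10⁻³)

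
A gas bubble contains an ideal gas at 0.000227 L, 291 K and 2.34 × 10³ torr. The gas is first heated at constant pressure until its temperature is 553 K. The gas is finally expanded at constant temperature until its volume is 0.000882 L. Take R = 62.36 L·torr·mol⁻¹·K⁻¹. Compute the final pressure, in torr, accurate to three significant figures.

P₃ ≈ 1.14e+03 torr

P constant ⇒ V ∝ T: P₂ = P₁; V₂ = V₁·(T₂/T₁) = 0.0004314 L.
T constant ⇒ Boyle's law P V = const: T₃ = T₂; P₃ = P₂·(V₂/V₃) = 1144 torr.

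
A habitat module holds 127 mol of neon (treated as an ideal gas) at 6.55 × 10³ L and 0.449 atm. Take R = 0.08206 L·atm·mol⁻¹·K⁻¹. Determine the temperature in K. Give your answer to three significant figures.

PV = nRT ⇒ T = PV/(nR) = (0.449 × 6.55e+03) / (127 × 0.08206)

T ≈ 282 K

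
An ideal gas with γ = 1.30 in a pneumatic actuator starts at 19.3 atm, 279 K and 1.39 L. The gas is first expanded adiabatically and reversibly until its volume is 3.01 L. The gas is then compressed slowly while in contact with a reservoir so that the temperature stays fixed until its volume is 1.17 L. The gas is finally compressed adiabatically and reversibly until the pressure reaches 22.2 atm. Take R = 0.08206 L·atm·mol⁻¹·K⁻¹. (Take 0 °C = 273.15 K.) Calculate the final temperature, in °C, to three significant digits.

T₄ ≈ -41.4 °C

Reversible adiabatic, γ = 1.30: T₂ = T₁·(V₁/V₂)^(γ−1) = 221.3 K; P₂ = P₁·(V₁/V₂)^γ = 7.069 atm.
T constant ⇒ Boyle's law P V = const: T₃ = T₂; P₃ = P₂·(V₂/V₃) = 18.19 atm.
Reversible adiabatic, γ = 1.30: T₄ = T₃·(P₄/P₃)^((γ−1)/γ) = 231.7 K; V₄ = V₃·(P₃/P₄)^(1/γ) = 1.004 L.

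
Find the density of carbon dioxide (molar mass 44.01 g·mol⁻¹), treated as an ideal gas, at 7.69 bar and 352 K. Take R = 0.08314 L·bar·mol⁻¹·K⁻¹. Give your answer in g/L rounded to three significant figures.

ρ = PM/(RT) = (7.69 × 44.01) / (0.08314 × 352.0)

ρ ≈ 11.6 g/L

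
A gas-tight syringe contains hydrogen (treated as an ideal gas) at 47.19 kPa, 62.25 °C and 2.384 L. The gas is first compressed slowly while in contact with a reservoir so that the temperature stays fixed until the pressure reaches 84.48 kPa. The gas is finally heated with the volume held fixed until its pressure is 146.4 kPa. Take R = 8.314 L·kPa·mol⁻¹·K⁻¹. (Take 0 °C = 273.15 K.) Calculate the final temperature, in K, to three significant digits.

Convert: T₁ = 335.4 K.
T constant ⇒ Boyle's law P V = const: T₂ = T₁; V₂ = V₁·(P₁/P₂) = 1.332 L.
V constant ⇒ P ∝ T: V₃ = V₂; T₃ = T₂·(P₃/P₂) = 581.2 K.

T₃ ≈ 581 K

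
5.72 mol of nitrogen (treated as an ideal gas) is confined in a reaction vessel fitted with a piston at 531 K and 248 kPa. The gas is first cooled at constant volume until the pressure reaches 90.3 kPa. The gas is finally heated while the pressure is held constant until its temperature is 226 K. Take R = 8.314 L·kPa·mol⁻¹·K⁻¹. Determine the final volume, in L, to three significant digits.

From PV = nRT: V₁ = nRT₁/P₁ = 101.8 L.
Isochoric, so P/T is constant: V₂ = V₁; T₂ = T₁·(P₂/P₁) = 193.3 K.
P constant ⇒ V ∝ T: P₃ = P₂; V₃ = V₂·(T₃/T₂) = 119.0 L.

V₃ ≈ 119 L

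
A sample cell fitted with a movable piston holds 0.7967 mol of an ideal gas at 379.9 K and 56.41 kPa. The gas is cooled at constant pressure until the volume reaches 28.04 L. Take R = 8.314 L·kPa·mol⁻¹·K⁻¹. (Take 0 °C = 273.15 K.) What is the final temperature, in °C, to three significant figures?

From PV = nRT: V₁ = nRT₁/P₁ = 44.61 L.
Isobaric, so V/T is constant: P₂ = P₁; T₂ = T₁·(V₂/V₁) = 238.8 K.

T₂ ≈ -34.4 °C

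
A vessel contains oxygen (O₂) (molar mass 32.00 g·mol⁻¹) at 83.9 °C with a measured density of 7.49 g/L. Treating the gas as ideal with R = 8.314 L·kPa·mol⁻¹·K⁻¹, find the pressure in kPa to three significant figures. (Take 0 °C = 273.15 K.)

P ≈ 695 kPa

ρ = PM/(RT) ⇒ P = ρRT/M = (7.49 × 8.314 × 357.0) / 32.00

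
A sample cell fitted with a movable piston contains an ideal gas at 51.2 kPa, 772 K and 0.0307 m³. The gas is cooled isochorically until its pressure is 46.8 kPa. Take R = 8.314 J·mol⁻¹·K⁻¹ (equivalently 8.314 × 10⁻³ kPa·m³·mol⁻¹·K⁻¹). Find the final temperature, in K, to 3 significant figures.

V constant ⇒ P ∝ T: V₂ = V₁; T₂ = T₁·(P₂/P₁) = 705.7 K.

T₂ ≈ 706 K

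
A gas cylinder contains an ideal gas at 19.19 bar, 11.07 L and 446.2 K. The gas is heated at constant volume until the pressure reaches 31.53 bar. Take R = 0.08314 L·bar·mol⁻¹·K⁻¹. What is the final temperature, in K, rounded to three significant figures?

V constant ⇒ P ∝ T: V₂ = V₁; T₂ = T₁·(P₂/P₁) = 733.1 K.

T₂ ≈ 733 K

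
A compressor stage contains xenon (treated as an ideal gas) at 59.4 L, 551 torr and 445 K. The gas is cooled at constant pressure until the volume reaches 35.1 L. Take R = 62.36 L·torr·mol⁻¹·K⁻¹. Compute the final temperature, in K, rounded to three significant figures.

P constant ⇒ V ∝ T: P₂ = P₁; T₂ = T₁·(V₂/V₁) = 263.0 K.

T₂ ≈ 263 K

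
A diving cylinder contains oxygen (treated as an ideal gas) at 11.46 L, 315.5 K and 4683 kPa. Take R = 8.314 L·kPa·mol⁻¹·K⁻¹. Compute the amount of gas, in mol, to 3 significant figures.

n ≈ 20.5 mol

PV = nRT ⇒ n = PV/(RT) = (4683 × 11.46) / (8.314 × 315.5)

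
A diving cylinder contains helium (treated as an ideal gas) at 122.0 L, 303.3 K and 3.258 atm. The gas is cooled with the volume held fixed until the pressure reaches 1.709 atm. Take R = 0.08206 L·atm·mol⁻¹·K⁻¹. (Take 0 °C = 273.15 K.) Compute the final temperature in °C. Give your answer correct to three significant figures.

V constant ⇒ P ∝ T: V₂ = V₁; T₂ = T₁·(P₂/P₁) = 159.1 K.

T₂ ≈ -114 °C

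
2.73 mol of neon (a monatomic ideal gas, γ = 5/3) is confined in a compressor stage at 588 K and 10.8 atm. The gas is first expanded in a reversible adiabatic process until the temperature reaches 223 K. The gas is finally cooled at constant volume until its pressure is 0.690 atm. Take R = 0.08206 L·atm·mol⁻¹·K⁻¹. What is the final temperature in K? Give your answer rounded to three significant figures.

From PV = nRT: V₁ = nRT₁/P₁ = 12.20 L.
Adiabatic (γ = 5/3), T V^(γ−1) and P V^γ constant: P₂ = P₁·(T₂/T₁)^(γ/(γ−1)) = 0.9566 atm; V₂ = V₁·(T₁/T₂)^(1/(γ−1)) = 52.22 L.
Isochoric, so P/T is constant: V₃ = V₂; T₃ = T₂·(P₃/P₂) = 160.8 K.

T₃ ≈ 161 K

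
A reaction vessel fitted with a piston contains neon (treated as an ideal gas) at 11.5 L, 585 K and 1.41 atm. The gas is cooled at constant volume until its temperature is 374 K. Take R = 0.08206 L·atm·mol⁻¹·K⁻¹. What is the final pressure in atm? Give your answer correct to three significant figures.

P₂ ≈ 0.901 atm

V constant ⇒ P ∝ T: V₂ = V₁; P₂ = P₁·(T₂/T₁) = 0.9014 atm.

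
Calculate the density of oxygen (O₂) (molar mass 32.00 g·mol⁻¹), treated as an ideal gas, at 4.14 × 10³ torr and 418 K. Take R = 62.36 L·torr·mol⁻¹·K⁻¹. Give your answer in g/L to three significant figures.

ρ = PM/(RT) = (4.14e+03 × 32.00) / (62.36 × 418.0)

ρ ≈ 5.08 g/L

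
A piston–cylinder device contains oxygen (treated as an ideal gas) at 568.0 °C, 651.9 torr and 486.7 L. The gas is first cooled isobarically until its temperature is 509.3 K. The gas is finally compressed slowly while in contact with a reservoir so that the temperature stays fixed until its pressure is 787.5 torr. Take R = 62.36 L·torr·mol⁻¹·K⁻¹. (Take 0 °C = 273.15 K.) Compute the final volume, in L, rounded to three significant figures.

V₃ ≈ 244 L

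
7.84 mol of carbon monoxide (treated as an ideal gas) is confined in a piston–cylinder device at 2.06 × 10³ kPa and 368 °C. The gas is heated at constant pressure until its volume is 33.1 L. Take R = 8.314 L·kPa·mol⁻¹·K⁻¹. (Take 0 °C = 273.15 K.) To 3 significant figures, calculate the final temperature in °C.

T₂ ≈ 773 °C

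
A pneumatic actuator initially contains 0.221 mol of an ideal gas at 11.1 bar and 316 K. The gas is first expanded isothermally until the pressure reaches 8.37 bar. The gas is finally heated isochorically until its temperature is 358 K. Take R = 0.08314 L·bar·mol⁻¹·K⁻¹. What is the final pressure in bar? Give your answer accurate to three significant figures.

P₃ ≈ 9.48 bar

From PV = nRT: V₁ = nRT₁/P₁ = 0.5231 L.
Isothermal, so P V is constant: T₂ = T₁; V₂ = V₁·(P₁/P₂) = 0.6937 L.
Isochoric, so P/T is constant: V₃ = V₂; P₃ = P₂·(T₃/T₂) = 9.482 bar.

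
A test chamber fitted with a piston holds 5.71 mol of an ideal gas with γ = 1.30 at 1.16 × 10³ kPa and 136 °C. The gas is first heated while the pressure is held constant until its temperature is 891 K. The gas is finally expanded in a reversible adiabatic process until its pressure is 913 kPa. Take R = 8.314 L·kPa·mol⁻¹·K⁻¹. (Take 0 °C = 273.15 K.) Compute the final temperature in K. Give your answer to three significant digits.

Convert: T₁ = 409.1 K.
From PV = nRT: V₁ = nRT₁/P₁ = 16.74 L.
Isobaric, so V/T is constant: P₂ = P₁; V₂ = V₁·(T₂/T₁) = 36.46 L.
Adiabatic (γ = 1.30), T V^(γ−1) and P V^γ constant: T₃ = T₂·(P₃/P₂)^((γ−1)/γ) = 843.1 K; V₃ = V₂·(P₂/P₃)^(1/γ) = 43.84 L.

T₃ ≈ 843 K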